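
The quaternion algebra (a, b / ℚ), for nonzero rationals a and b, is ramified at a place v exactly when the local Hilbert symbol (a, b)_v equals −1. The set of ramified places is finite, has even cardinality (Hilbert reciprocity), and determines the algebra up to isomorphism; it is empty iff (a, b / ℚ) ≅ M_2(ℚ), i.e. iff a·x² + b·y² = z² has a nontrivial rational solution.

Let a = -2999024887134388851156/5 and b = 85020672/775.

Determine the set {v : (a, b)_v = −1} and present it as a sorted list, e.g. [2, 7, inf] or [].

(a, b) ≡ (-84792345, 643467) mod (ℚ^×)²; places V = {2, 3, 5, 11, 17, 19, 31, 37, 43, ∞}.
(a,b)_5: α=-1, u≡4; β=-2, v≡2 (mod 5); (4|5)=+1, (2|5)=-1; sign (−1)^0·+1^-2·-1^-1 = -1.
(a,b)_3: α=1, u≡1; β=1, v≡1 (mod 3); (1|3)=+1, (1|3)=+1; sign (−1)^1·+1^1·+1^1 = -1.
(a,b)_43: α=1, u≡30; β=0, v≡40 (mod 43); (30|43)=-1, (40|43)=+1; sign (−1)^0·-1^0·+1^1 = +1.
(a,b)_17: α=3, u≡4; β=1, v≡2 (mod 17); (4|17)=+1, (2|17)=+1; sign (−1)^0·+1^1·+1^3 = +1.
(a,b)_2: α=2, β=12; u≡7, v≡3 (mod 8); ε(u)ε(v)=1·1, αω(v)=2·1, βω(u)=12·0; sum ≡ 1  ⇒  -1.
(a,b)_37: α=3, u≡9; β=1, v≡33 (mod 37); (9|37)=+1, (33|37)=+1; sign (−1)^0·+1^1·+1^3 = +1.
(a,b)_∞: sgn(-84792345)=−, sgn(643467)=+, so +1.
(a,b)_11: α=3, u≡9; β=1, v≡7 (mod 11); (9|11)=+1, (7|11)=-1; sign (−1)^1·+1^1·-1^3 = +1.
(a,b)_19: α=1, u≡12; β=0, v≡18 (mod 19); (12|19)=-1, (18|19)=-1; sign (−1)^0·-1^0·-1^1 = -1.
(a,b)_31: α=4, u≡14; β=-1, v≡19 (mod 31); (14|31)=+1, (19|31)=+1; sign (−1)^0·+1^-1·+1^4 = +1.
(-84792345, 643467 / ℚ) ramifies at {2, 3, 5, 19}: a division algebra.

[2, 3, 5, 19]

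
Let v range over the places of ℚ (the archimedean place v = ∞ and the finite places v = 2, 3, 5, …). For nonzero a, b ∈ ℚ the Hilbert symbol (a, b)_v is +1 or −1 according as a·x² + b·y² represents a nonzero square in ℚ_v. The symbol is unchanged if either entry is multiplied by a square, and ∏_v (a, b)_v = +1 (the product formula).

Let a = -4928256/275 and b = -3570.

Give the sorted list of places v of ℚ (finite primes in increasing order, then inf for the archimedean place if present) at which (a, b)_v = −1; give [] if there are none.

[2, 7, 31, inf]

Mod squares: a ≡ -23529, b ≡ -3570. Check v ∈ {∞, 2, 3, 5, 7, 11, 17, 23, 31}.
v=3: a=3^3·(≡2), b=3^1·(≡1) mod 3; (2|3)=-1, (1|3)=+1; (−1)^{3·1·1}·(-1)^1·(+1)^3 = +1.
v=11: a=11^-1·(≡10), b=11^0·(≡5) mod 11; (10|11)=-1, (5|11)=+1; (−1)^{-1·0·5}·(-1)^0·(+1)^-1 = +1.
v=31: a=31^1·(≡2), b=31^0·(≡26) mod 31; (2|31)=+1, (26|31)=-1; (−1)^{1·0·15}·(+1)^0·(-1)^1 = -1.
v=∞: -23529 < 0 and -3570 < 0  ⇒  (a,b)_∞ = -1.
v=2: v_2(a)=8, v_2(b)=1; units ≡ 7, 7 (mod 8); ε·ε+αω+βω = 1·1+8·0+1·0 ≡ 1  ⇒  (a,b)_2 = -1.
v=17: a=17^0·(≡9), b=17^1·(≡11) mod 17; (9|17)=+1, (11|17)=-1; (−1)^{0·1·8}·(+1)^1·(-1)^0 = +1.
v=7: a=7^0·(≡5), b=7^1·(≡1) mod 7; (5|7)=-1, (1|7)=+1; (−1)^{0·1·3}·(-1)^1·(+1)^0 = -1.
v=23: a=23^1·(≡4), b=23^0·(≡18) mod 23; (4|23)=+1, (18|23)=+1; (−1)^{1·0·11}·(+1)^0·(+1)^1 = +1.
v=5: a=5^-2·(≡4), b=5^1·(≡1) mod 5; (4|5)=+1, (1|5)=+1; (−1)^{-2·1·2}·(+1)^1·(+1)^-2 = +1.
Ram(-23529, -3570) = {2, 7, 31, ∞}; no ℚ_2-point on the conic.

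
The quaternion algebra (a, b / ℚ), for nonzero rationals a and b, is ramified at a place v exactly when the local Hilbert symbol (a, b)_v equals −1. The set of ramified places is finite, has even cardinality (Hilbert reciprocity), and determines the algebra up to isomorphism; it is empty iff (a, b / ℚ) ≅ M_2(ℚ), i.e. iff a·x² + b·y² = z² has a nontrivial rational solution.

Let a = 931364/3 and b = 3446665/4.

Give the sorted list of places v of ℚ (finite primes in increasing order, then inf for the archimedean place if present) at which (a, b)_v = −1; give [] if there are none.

[5, 7, 17, 29, 31, 41]

(a, b) ≡ (698523, 3446665) mod (ℚ^×)²; places V = {2, 3, 5, 7, 17, 23, 29, 31, 37, 41, 43, ∞}.
(a,b)_∞: sgn(698523)=+, sgn(3446665)=+, so +1.
(a,b)_5: α=0, u≡3; β=1, v≡2 (mod 5); (3|5)=-1, (2|5)=-1; sign (−1)^0·-1^1·-1^0 = -1.
(a,b)_2: α=2, β=-2; u≡3, v≡1 (mod 8); ε(u)ε(v)=1·0, αω(v)=2·0, βω(u)=-2·1; sum ≡ 0  ⇒  +1.
(a,b)_3: α=-1, u≡2; β=0, v≡1 (mod 3); (2|3)=-1, (1|3)=+1; sign (−1)^0·-1^0·+1^-1 = +1.
(a,b)_37: α=1, u≡4; β=0, v≡1 (mod 37); (4|37)=+1, (1|37)=+1; sign (−1)^0·+1^0·+1^1 = +1.
(a,b)_23: α=0, u≡16; β=1, v≡14 (mod 23); (16|23)=+1, (14|23)=-1; sign (−1)^0·+1^1·-1^0 = +1.
(a,b)_41: α=0, u≡30; β=1, v≡14 (mod 41); (30|41)=-1, (14|41)=-1; sign (−1)^0·-1^1·-1^0 = -1.
(a,b)_31: α=1, u≡12; β=0, v≡29 (mod 31); (12|31)=-1, (29|31)=-1; sign (−1)^0·-1^0·-1^1 = -1.
(a,b)_29: α=1, u≡14; β=0, v≡11 (mod 29); (14|29)=-1, (11|29)=-1; sign (−1)^0·-1^0·-1^1 = -1.
(a,b)_17: α=0, u≡12; β=1, v≡5 (mod 17); (12|17)=-1, (5|17)=-1; sign (−1)^0·-1^1·-1^0 = -1.
(a,b)_43: α=0, u≡9; β=1, v≡33 (mod 43); (9|43)=+1, (33|43)=-1; sign (−1)^0·+1^1·-1^0 = +1.
(a,b)_7: α=1, u≡1; β=0, v≡3 (mod 7); (1|7)=+1, (3|7)=-1; sign (−1)^0·+1^0·-1^1 = -1.
(698523, 3446665 / ℚ) ramifies at {5, 7, 17, 29, 31, 41}: a division algebra.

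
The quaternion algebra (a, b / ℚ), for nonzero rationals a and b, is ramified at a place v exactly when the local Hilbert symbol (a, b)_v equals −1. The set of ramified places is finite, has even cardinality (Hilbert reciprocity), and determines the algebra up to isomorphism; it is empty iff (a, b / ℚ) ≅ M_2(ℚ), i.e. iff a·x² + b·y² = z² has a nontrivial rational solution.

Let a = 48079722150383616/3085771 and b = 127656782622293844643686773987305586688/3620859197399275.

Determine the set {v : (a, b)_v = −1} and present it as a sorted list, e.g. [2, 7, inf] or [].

Mod squares: a ≡ 23199, b ≡ 437. Check v ∈ {∞, 2, 3, 5, 7, 11, 13, 17, 19, 23, 29, 31, 37}.
v=7: a=7^4·(≡1), b=7^12·(≡3) mod 7; (1|7)=+1, (3|7)=-1; (−1)^{4·12·3}·(+1)^12·(-1)^4 = +1.
v=31: a=31^-2·(≡22), b=31^-4·(≡27) mod 31; (22|31)=-1, (27|31)=-1; (−1)^{-2·-4·15}·(-1)^-4·(-1)^-2 = +1.
v=23: a=23^2·(≡20), b=23^5·(≡7) mod 23; (20|23)=-1, (7|23)=-1; (−1)^{2·5·11}·(-1)^5·(-1)^2 = -1.
v=11: a=11^1·(≡8), b=11^2·(≡2) mod 11; (8|11)=-1, (2|11)=-1; (−1)^{1·2·5}·(-1)^2·(-1)^1 = -1.
v=29: a=29^2·(≡7), b=29^4·(≡27) mod 29; (7|29)=+1, (27|29)=-1; (−1)^{2·4·14}·(+1)^4·(-1)^2 = +1.
v=2: v_2(a)=12, v_2(b)=24; units ≡ 7, 5 (mod 8); ε·ε+αω+βω = 1·0+12·1+24·0 ≡ 0  ⇒  (a,b)_2 = +1.
v=17: a=17^0·(≡6), b=17^-2·(≡12) mod 17; (6|17)=-1, (12|17)=-1; (−1)^{0·-2·8}·(-1)^-2·(-1)^0 = +1.
v=37: a=37^1·(≡24), b=37^2·(≡7) mod 37; (24|37)=-1, (7|37)=+1; (−1)^{1·2·18}·(-1)^2·(+1)^1 = +1.
v=19: a=19^-1·(≡16), b=19^-1·(≡1) mod 19; (16|19)=+1, (1|19)=+1; (−1)^{-1·-1·9}·(+1)^-1·(+1)^-1 = -1.
v=5: a=5^0·(≡1), b=5^-2·(≡3) mod 5; (1|5)=+1, (3|5)=-1; (−1)^{0·-2·2}·(+1)^-2·(-1)^0 = +1.
v=13: a=13^-2·(≡8), b=13^-4·(≡11) mod 13; (8|13)=-1, (11|13)=-1; (−1)^{-2·-4·6}·(-1)^-4·(-1)^-2 = +1.
v=3: a=3^3·(≡2), b=3^6·(≡2) mod 3; (2|3)=-1, (2|3)=-1; (−1)^{3·6·1}·(-1)^6·(-1)^3 = -1.
v=∞: 23199 > 0 and 437 > 0  ⇒  (a,b)_∞ = +1.
Ram(23199, 437) = {3, 11, 19, 23}; no ℚ_3-point on the conic.

[3, 11, 19, 23]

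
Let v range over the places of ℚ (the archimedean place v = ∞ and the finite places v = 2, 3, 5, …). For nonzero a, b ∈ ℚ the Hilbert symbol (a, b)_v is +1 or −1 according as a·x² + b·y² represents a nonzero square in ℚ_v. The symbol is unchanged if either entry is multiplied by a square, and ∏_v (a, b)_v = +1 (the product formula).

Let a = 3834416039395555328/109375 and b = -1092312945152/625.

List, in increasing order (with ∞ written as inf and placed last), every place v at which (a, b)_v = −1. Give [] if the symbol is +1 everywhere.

[7, 13]

(a, b) ≡ (34034, -2) mod (ℚ^×)²; places V = {2, 5, 7, 11, 13, 17, 19, ∞}.
(a,b)_7: α=-1, u≡1; β=0, v≡6 (mod 7); (1|7)=+1, (6|7)=-1; sign (−1)^0·+1^0·-1^-1 = -1.
(a,b)_17: α=3, u≡8; β=2, v≡13 (mod 17); (8|17)=+1, (13|17)=+1; sign (−1)^0·+1^2·+1^3 = +1.
(a,b)_13: α=3, u≡6; β=2, v≡11 (mod 13); (6|13)=-1, (11|13)=-1; sign (−1)^0·-1^2·-1^3 = -1.
(a,b)_11: α=3, u≡4; β=2, v≡5 (mod 11); (4|11)=+1, (5|11)=+1; sign (−1)^0·+1^2·+1^3 = +1.
(a,b)_∞: sgn(34034)=+, sgn(-2)=−, so +1.
(a,b)_19: α=4, u≡9; β=2, v≡9 (mod 19); (9|19)=+1, (9|19)=+1; sign (−1)^0·+1^2·+1^4 = +1.
(a,b)_5: α=-6, u≡4; β=-4, v≡3 (mod 5); (4|5)=+1, (3|5)=-1; sign (−1)^0·+1^-4·-1^-6 = +1.
(a,b)_2: α=11, β=9; u≡1, v≡7 (mod 8); ε(u)ε(v)=0·1, αω(v)=11·0, βω(u)=9·0; sum ≡ 0  ⇒  +1.
|Ram(34034, -2)| = 2, even; anisotropic at {7, 13}.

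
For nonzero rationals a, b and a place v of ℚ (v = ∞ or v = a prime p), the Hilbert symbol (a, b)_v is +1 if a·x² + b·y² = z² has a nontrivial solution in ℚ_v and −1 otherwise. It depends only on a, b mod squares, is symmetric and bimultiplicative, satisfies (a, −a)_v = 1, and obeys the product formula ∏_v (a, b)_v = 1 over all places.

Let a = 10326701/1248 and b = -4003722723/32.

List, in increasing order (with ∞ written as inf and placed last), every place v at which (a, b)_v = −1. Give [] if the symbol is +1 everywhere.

[3, 11, 17, 23]

(a, b) ≡ (335478, -19734) mod (ℚ^×)²; places V = {2, 3, 7, 11, 13, 17, 23, ∞}.
(a,b)_7: α=4, u≡5; β=4, v≡6 (mod 7); (5|7)=-1, (6|7)=-1; sign (−1)^0·-1^4·-1^4 = +1.
(a,b)_17: α=1, u≡11; β=0, v≡3 (mod 17); (11|17)=-1, (3|17)=-1; sign (−1)^0·-1^0·-1^1 = -1.
(a,b)_23: α=1, u≡16; β=1, v≡18 (mod 23); (16|23)=+1, (18|23)=+1; sign (−1)^1·+1^1·+1^1 = -1.
(a,b)_11: α=1, u≡8; β=1, v≡6 (mod 11); (8|11)=-1, (6|11)=-1; sign (−1)^1·-1^1·-1^1 = -1.
(a,b)_13: α=-1, u≡12; β=3, v≡12 (mod 13); (12|13)=+1, (12|13)=+1; sign (−1)^0·+1^3·+1^-1 = +1.
(a,b)_2: α=-5, β=-5; u≡3, v≡5 (mod 8); ε(u)ε(v)=1·0, αω(v)=-5·1, βω(u)=-5·1; sum ≡ 0  ⇒  +1.
(a,b)_3: α=-1, u≡1; β=1, v≡1 (mod 3); (1|3)=+1, (1|3)=+1; sign (−1)^1·+1^1·+1^-1 = -1.
(a,b)_∞: sgn(335478)=+, sgn(-19734)=−, so +1.
|Ram(335478, -19734)| = 4, even; anisotropic at {3, 11, 17, 23}.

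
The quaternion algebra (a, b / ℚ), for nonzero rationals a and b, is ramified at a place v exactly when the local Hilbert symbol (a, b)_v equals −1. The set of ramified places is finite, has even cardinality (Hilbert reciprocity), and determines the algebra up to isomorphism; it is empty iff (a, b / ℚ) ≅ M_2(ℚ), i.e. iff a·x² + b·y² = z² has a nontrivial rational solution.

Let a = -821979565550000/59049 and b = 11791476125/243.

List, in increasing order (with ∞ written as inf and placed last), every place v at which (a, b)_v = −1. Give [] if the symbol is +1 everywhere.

[5, 11, 13, 29]

(a, b) ≡ (-2795, 2674815) mod (ℚ^×)²; places V = {2, 3, 5, 11, 13, 17, 23, 29, 43, ∞}.
(a,b)_13: α=1, u≡11; β=1, v≡3 (mod 13); (11|13)=-1, (3|13)=+1; sign (−1)^0·-1^1·+1^1 = -1.
(a,b)_29: α=2, u≡3; β=1, v≡11 (mod 29); (3|29)=-1, (11|29)=-1; sign (−1)^0·-1^1·-1^2 = -1.
(a,b)_17: α=2, u≡12; β=0, v≡9 (mod 17); (12|17)=-1, (9|17)=+1; sign (−1)^0·-1^0·+1^2 = +1.
(a,b)_3: α=-10, u≡1; β=-5, v≡2 (mod 3); (1|3)=+1, (2|3)=-1; sign (−1)^0·+1^-5·-1^-10 = +1.
(a,b)_∞: sgn(-2795)=−, sgn(2674815)=+, so +1.
(a,b)_5: α=5, u≡1; β=3, v≡3 (mod 5); (1|5)=+1, (3|5)=-1; sign (−1)^0·+1^3·-1^5 = -1.
(a,b)_23: α=0, u≡15; β=2, v≡21 (mod 23); (15|23)=-1, (21|23)=-1; sign (−1)^0·-1^2·-1^0 = +1.
(a,b)_43: α=1, u≡13; β=1, v≡20 (mod 43); (13|43)=+1, (20|43)=-1; sign (−1)^1·+1^1·-1^1 = +1.
(a,b)_2: α=4, β=0; u≡5, v≡7 (mod 8); ε(u)ε(v)=0·1, αω(v)=4·0, βω(u)=0·1; sum ≡ 0  ⇒  +1.
(a,b)_11: α=2, u≡7; β=1, v≡10 (mod 11); (7|11)=-1, (10|11)=-1; sign (−1)^0·-1^1·-1^2 = -1.
(-2795, 2674815 / ℚ) ramifies at {5, 11, 13, 29}: a division algebra.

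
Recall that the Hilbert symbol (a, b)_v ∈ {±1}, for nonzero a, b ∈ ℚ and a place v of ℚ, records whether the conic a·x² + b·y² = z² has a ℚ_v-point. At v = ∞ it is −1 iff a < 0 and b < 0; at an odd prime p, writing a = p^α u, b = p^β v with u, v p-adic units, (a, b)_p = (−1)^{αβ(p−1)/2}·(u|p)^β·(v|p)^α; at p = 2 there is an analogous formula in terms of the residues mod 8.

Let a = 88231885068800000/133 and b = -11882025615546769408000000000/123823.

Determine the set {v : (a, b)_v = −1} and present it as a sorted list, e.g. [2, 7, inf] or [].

(a, b) ≡ (17149685, -1146565) mod (ℚ^×)²; places V = {2, 5, 7, 11, 17, 19, 37, 41, 47, ∞}.
(a,b)_7: α=-1, u≡2; β=-3, v≡3 (mod 7); (2|7)=+1, (3|7)=-1; sign (−1)^1·+1^-3·-1^-1 = +1.
(a,b)_2: α=12, β=22; u≡5, v≡3 (mod 8); ε(u)ε(v)=0·1, αω(v)=12·1, βω(u)=22·1; sum ≡ 0  ⇒  +1.
(a,b)_41: α=1, u≡29; β=1, v≡29 (mod 41); (29|41)=-1, (29|41)=-1; sign (−1)^0·-1^1·-1^1 = +1.
(a,b)_37: α=1, u≡14; β=2, v≡11 (mod 37); (14|37)=-1, (11|37)=+1; sign (−1)^0·-1^2·+1^1 = +1.
(a,b)_47: α=2, u≡5; β=3, v≡38 (mod 47); (5|47)=-1, (38|47)=-1; sign (−1)^0·-1^3·-1^2 = -1.
(a,b)_11: α=2, u≡4; β=4, v≡9 (mod 11); (4|11)=+1, (9|11)=+1; sign (−1)^0·+1^4·+1^2 = +1.
(a,b)_19: α=-1, u≡6; β=-2, v≡1 (mod 19); (6|19)=+1, (1|19)=+1; sign (−1)^0·+1^-2·+1^-1 = +1.
(a,b)_∞: sgn(17149685)=+, sgn(-1146565)=−, so +1.
(a,b)_17: α=1, u≡8; β=1, v≡3 (mod 17); (8|17)=+1, (3|17)=-1; sign (−1)^0·+1^1·-1^1 = -1.
(a,b)_5: α=5, u≡2; β=9, v≡3 (mod 5); (2|5)=-1, (3|5)=-1; sign (−1)^0·-1^9·-1^5 = +1.
(17149685, -1146565 / ℚ) ramifies at {17, 47}: a division algebra.

[17, 47]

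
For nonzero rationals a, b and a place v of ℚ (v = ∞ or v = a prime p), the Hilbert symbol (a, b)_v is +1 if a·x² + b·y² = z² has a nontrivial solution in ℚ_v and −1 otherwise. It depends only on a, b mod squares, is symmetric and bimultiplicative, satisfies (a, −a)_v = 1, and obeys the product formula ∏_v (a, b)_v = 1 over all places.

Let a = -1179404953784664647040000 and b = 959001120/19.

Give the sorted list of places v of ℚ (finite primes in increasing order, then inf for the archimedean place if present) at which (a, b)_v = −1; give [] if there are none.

[11, 13, 19, 31]

(a, b) ≡ (-31031, 14630) mod (ℚ^×)²; places V = {2, 3, 5, 7, 11, 13, 19, 31, ∞}.
(a,b)_5: α=4, u≡1; β=1, v≡1 (mod 5); (1|5)=+1, (1|5)=+1; sign (−1)^0·+1^1·+1^4 = +1.
(a,b)_∞: sgn(-31031)=−, sgn(14630)=+, so +1.
(a,b)_19: α=0, u≡2; β=-1, v≡3 (mod 19); (2|19)=-1, (3|19)=-1; sign (−1)^0·-1^-1·-1^0 = -1.
(a,b)_7: α=1, u≡6; β=1, v≡2 (mod 7); (6|7)=-1, (2|7)=+1; sign (−1)^1·-1^1·+1^1 = +1.
(a,b)_11: α=3, u≡10; β=1, v≡7 (mod 11); (10|11)=-1, (7|11)=-1; sign (−1)^1·-1^1·-1^3 = -1.
(a,b)_2: α=10, β=5; u≡1, v≡3 (mod 8); ε(u)ε(v)=0·1, αω(v)=10·1, βω(u)=5·0; sum ≡ 0  ⇒  +1.
(a,b)_3: α=12, u≡1; β=4, v≡2 (mod 3); (1|3)=+1, (2|3)=-1; sign (−1)^0·+1^4·-1^12 = +1.
(a,b)_13: α=1, u≡5; β=0, v≡2 (mod 13); (5|13)=-1, (2|13)=-1; sign (−1)^0·-1^0·-1^1 = -1.
(a,b)_31: α=5, u≡26; β=2, v≡13 (mod 31); (26|31)=-1, (13|31)=-1; sign (−1)^0·-1^2·-1^5 = -1.
|Ram(-31031, 14630)| = 4, even; anisotropic at {11, 13, 19, 31}.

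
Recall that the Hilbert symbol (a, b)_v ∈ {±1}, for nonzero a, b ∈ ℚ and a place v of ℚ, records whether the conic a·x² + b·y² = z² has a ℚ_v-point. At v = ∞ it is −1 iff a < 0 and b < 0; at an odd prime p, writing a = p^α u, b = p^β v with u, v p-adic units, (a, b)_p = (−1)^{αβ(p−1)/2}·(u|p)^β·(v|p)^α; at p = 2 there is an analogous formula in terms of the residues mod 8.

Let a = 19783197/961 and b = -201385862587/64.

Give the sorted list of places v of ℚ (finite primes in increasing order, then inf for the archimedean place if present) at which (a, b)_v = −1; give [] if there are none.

[37, 41]

(a, b) ≡ (244237, -14467) mod (ℚ^×)²; places V = {2, 3, 7, 13, 17, 23, 31, 37, 41, ∞}.
(a,b)_3: α=4, u≡1; β=0, v≡2 (mod 3); (1|3)=+1, (2|3)=-1; sign (−1)^0·+1^0·-1^4 = +1.
(a,b)_23: α=1, u≡3; β=1, v≡17 (mod 23); (3|23)=+1, (17|23)=-1; sign (−1)^1·+1^1·-1^1 = +1.
(a,b)_7: α=1, u≡6; β=2, v≡2 (mod 7); (6|7)=-1, (2|7)=+1; sign (−1)^0·-1^2·+1^1 = +1.
(a,b)_13: α=0, u≡8; β=2, v≡11 (mod 13); (8|13)=-1, (11|13)=-1; sign (−1)^0·-1^2·-1^0 = +1.
(a,b)_17: α=0, u≡16; β=1, v≡16 (mod 17); (16|17)=+1, (16|17)=+1; sign (−1)^0·+1^1·+1^0 = +1.
(a,b)_31: α=-2, u≡20; β=0, v≡16 (mod 31); (20|31)=+1, (16|31)=+1; sign (−1)^0·+1^0·+1^-2 = +1.
(a,b)_∞: sgn(244237)=+, sgn(-14467)=−, so +1.
(a,b)_41: α=1, u≡13; β=2, v≡14 (mod 41); (13|41)=-1, (14|41)=-1; sign (−1)^0·-1^2·-1^1 = -1.
(a,b)_37: α=1, u≡6; β=1, v≡9 (mod 37); (6|37)=-1, (9|37)=+1; sign (−1)^0·-1^1·+1^1 = -1.
(a,b)_2: α=0, β=-6; u≡5, v≡5 (mod 8); ε(u)ε(v)=0·0, αω(v)=0·1, βω(u)=-6·1; sum ≡ 0  ⇒  +1.
(244237, -14467 / ℚ) ramifies at {37, 41}: a division algebra.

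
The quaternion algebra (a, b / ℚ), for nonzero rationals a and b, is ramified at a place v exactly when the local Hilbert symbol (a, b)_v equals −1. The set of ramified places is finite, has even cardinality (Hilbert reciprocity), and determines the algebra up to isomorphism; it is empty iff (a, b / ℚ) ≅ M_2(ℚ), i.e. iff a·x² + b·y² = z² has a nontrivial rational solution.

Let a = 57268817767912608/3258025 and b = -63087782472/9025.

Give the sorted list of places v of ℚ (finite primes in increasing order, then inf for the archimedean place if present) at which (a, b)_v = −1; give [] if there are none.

[2, 13]

(a, b) ≡ (858, -2) mod (ℚ^×)²; places V = {2, 3, 5, 11, 13, 19, 23, ∞}.
(a,b)_3: α=7, u≡1; β=6, v≡1 (mod 3); (1|3)=+1, (1|3)=+1; sign (−1)^0·+1^6·+1^7 = +1.
(a,b)_11: α=3, u≡5; β=2, v≡5 (mod 11); (5|11)=+1, (5|11)=+1; sign (−1)^0·+1^2·+1^3 = +1.
(a,b)_5: α=-2, u≡3; β=-2, v≡3 (mod 5); (3|5)=-1, (3|5)=-1; sign (−1)^0·-1^-2·-1^-2 = +1.
(a,b)_2: α=5, β=3; u≡5, v≡7 (mod 8); ε(u)ε(v)=0·1, αω(v)=5·0, βω(u)=3·1; sum ≡ 1  ⇒  -1.
(a,b)_19: α=-4, u≡12; β=-2, v≡7 (mod 19); (12|19)=-1, (7|19)=+1; sign (−1)^0·-1^-2·+1^-4 = +1.
(a,b)_23: α=4, u≡7; β=2, v≡15 (mod 23); (7|23)=-1, (15|23)=-1; sign (−1)^0·-1^2·-1^4 = +1.
(a,b)_13: α=3, u≡9; β=2, v≡8 (mod 13); (9|13)=+1, (8|13)=-1; sign (−1)^0·+1^2·-1^3 = -1.
(a,b)_∞: sgn(858)=+, sgn(-2)=−, so +1.
(858, -2 / ℚ) ramifies at {2, 13}: a division algebra.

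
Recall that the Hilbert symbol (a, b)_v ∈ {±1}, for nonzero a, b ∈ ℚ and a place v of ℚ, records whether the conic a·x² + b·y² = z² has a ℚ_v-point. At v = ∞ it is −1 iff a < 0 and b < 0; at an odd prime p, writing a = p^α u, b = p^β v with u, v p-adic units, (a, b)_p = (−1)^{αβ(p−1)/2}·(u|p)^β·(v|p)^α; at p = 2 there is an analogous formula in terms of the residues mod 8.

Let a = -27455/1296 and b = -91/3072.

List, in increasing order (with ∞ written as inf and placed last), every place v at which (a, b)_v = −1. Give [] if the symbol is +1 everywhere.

[5, 7, 19, inf]

Mod squares: a ≡ -95, b ≡ -273. Check v ∈ {∞, 2, 3, 5, 7, 13, 17, 19}.
v=∞: -95 < 0 and -273 < 0  ⇒  (a,b)_∞ = -1.
v=13: a=13^0·(≡3), b=13^1·(≡8) mod 13; (3|13)=+1, (8|13)=-1; (−1)^{0·1·6}·(+1)^1·(-1)^0 = +1.
v=3: a=3^-4·(≡1), b=3^-1·(≡2) mod 3; (1|3)=+1, (2|3)=-1; (−1)^{-4·-1·1}·(+1)^-1·(-1)^-4 = +1.
v=5: a=5^1·(≡4), b=5^0·(≡2) mod 5; (4|5)=+1, (2|5)=-1; (−1)^{1·0·2}·(+1)^0·(-1)^1 = -1.
v=17: a=17^2·(≡6), b=17^0·(≡8) mod 17; (6|17)=-1, (8|17)=+1; (−1)^{2·0·8}·(-1)^0·(+1)^2 = +1.
v=2: v_2(a)=-4, v_2(b)=-10; units ≡ 1, 7 (mod 8); ε·ε+αω+βω = 0·1+-4·0+-10·0 ≡ 0  ⇒  (a,b)_2 = +1.
v=7: a=7^0·(≡6), b=7^1·(≡6) mod 7; (6|7)=-1, (6|7)=-1; (−1)^{0·1·3}·(-1)^1·(-1)^0 = -1.
v=19: a=19^1·(≡14), b=19^0·(≡12) mod 19; (14|19)=-1, (12|19)=-1; (−1)^{1·0·9}·(-1)^0·(-1)^1 = -1.
(-95, -273 / ℚ) ramifies at {5, 7, 19, ∞}: a division algebra.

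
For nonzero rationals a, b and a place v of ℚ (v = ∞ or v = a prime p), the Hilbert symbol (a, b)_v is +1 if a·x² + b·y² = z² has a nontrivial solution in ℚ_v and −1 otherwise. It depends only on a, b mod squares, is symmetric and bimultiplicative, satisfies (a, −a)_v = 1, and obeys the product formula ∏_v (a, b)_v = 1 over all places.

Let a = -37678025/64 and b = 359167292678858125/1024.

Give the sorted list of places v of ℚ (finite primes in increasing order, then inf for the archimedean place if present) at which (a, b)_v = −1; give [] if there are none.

[11, 37]

(a, b) ≡ (-2849, 253) mod (ℚ^×)²; places V = {2, 5, 7, 11, 23, 37, ∞}.
(a,b)_∞: sgn(-2849)=−, sgn(253)=+, so +1.
(a,b)_11: α=1, u≡9; β=3, v≡5 (mod 11); (9|11)=+1, (5|11)=+1; sign (−1)^1·+1^3·+1^1 = -1.
(a,b)_23: α=2, u≡8; β=5, v≡10 (mod 23); (8|23)=+1, (10|23)=-1; sign (−1)^0·+1^5·-1^2 = +1.
(a,b)_5: α=2, u≡1; β=4, v≡2 (mod 5); (1|5)=+1, (2|5)=-1; sign (−1)^0·+1^4·-1^2 = +1.
(a,b)_7: α=1, u≡5; β=2, v≡2 (mod 7); (5|7)=-1, (2|7)=+1; sign (−1)^0·-1^2·+1^1 = +1.
(a,b)_2: α=-6, β=-10; u≡7, v≡5 (mod 8); ε(u)ε(v)=1·0, αω(v)=-6·1, βω(u)=-10·0; sum ≡ 0  ⇒  +1.
(a,b)_37: α=1, u≡27; β=2, v≡5 (mod 37); (27|37)=+1, (5|37)=-1; sign (−1)^0·+1^2·-1^1 = -1.
Ram(-2849, 253) = {11, 37}; no ℚ_11-point on the conic.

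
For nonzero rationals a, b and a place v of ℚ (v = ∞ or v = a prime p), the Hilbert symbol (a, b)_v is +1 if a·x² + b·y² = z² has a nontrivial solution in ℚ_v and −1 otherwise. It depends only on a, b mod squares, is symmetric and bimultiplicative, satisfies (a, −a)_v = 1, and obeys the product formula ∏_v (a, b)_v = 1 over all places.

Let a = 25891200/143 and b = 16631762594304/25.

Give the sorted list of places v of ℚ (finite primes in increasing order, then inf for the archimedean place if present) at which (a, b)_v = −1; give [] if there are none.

[3, 11]

Mod squares: a ≡ 257114, b ≡ 3306. Check v ∈ {∞, 2, 3, 5, 11, 13, 19, 29, 31}.
v=∞: 257114 > 0 and 3306 > 0  ⇒  (a,b)_∞ = +1.
v=13: a=13^-1·(≡8), b=13^2·(≡1) mod 13; (8|13)=-1, (1|13)=+1; (−1)^{-1·2·6}·(-1)^2·(+1)^-1 = +1.
v=11: a=11^-1·(≡8), b=11^2·(≡8) mod 11; (8|11)=-1, (8|11)=-1; (−1)^{-1·2·5}·(-1)^2·(-1)^-1 = -1.
v=29: a=29^1·(≡26), b=29^1·(≡18) mod 29; (26|29)=-1, (18|29)=-1; (−1)^{1·1·14}·(-1)^1·(-1)^1 = +1.
v=19: a=19^0·(≡9), b=19^1·(≡10) mod 19; (9|19)=+1, (10|19)=-1; (−1)^{0·1·9}·(+1)^1·(-1)^0 = +1.
v=5: a=5^2·(≡1), b=5^-2·(≡4) mod 5; (1|5)=+1, (4|5)=+1; (−1)^{2·-2·2}·(+1)^-2·(+1)^2 = +1.
v=31: a=31^1·(≡26), b=31^2·(≡4) mod 31; (26|31)=-1, (4|31)=+1; (−1)^{1·2·15}·(-1)^2·(+1)^1 = +1.
v=2: v_2(a)=7, v_2(b)=9; units ≡ 5, 5 (mod 8); ε·ε+αω+βω = 0·0+7·1+9·1 ≡ 0  ⇒  (a,b)_2 = +1.
v=3: a=3^2·(≡2), b=3^1·(≡1) mod 3; (2|3)=-1, (1|3)=+1; (−1)^{2·1·1}·(-1)^1·(+1)^2 = -1.
(257114, 3306 / ℚ) ramifies at {3, 11}: a division algebra.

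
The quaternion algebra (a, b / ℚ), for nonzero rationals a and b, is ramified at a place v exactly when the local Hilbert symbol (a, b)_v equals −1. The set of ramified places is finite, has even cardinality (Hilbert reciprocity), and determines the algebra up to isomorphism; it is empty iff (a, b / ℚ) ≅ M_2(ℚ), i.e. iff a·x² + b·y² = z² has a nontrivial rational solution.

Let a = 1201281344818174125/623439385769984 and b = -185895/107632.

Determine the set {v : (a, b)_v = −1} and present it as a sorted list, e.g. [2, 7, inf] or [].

[2, 3, 7, 11]

Mod squares: a ≡ 2310, b ≡ -1785. Check v ∈ {∞, 2, 3, 5, 7, 11, 17, 31}.
v=7: a=7^-3·(≡4), b=7^-1·(≡1) mod 7; (4|7)=+1, (1|7)=+1; (−1)^{-3·-1·3}·(+1)^-1·(+1)^-3 = -1.
v=17: a=17^4·(≡8), b=17^1·(≡6) mod 17; (8|17)=+1, (6|17)=-1; (−1)^{4·1·8}·(+1)^1·(-1)^4 = +1.
v=5: a=5^3·(≡2), b=5^1·(≡3) mod 5; (2|5)=-1, (3|5)=-1; (−1)^{3·1·2}·(-1)^1·(-1)^3 = +1.
v=31: a=31^-6·(≡2), b=31^-2·(≡30) mod 31; (2|31)=+1, (30|31)=-1; (−1)^{-6·-2·15}·(+1)^-2·(-1)^-6 = +1.
v=11: a=11^1·(≡3), b=11^0·(≡2) mod 11; (3|11)=+1, (2|11)=-1; (−1)^{1·0·5}·(+1)^0·(-1)^1 = -1.
v=∞: 2310 > 0 and -1785 < 0  ⇒  (a,b)_∞ = +1.
v=2: v_2(a)=-11, v_2(b)=-4; units ≡ 3, 7 (mod 8); ε·ε+αω+βω = 1·1+-11·0+-4·1 ≡ 1  ⇒  (a,b)_2 = -1.
v=3: a=3^21·(≡2), b=3^7·(≡2) mod 3; (2|3)=-1, (2|3)=-1; (−1)^{21·7·1}·(-1)^7·(-1)^21 = -1.
|Ram(2310, -1785)| = 4, even; anisotropic at {2, 3, 7, 11}.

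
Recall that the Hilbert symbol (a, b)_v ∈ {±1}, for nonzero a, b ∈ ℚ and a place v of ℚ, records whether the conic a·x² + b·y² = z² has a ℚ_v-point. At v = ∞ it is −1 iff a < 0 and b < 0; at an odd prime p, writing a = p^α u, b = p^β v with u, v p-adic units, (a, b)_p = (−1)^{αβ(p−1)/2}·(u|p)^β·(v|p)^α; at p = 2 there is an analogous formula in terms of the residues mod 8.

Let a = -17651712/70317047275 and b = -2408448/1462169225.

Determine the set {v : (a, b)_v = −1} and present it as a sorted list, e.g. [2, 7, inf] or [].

(a, b) ≡ (-1938, -627) mod (ℚ^×)²; places V = {2, 3, 5, 7, 11, 13, 17, 19, 23, ∞}.
(a,b)_23: α=-6, u≡5; β=-4, v≡5 (mod 23); (5|23)=-1, (5|23)=-1; sign (−1)^0·-1^-4·-1^-6 = +1.
(a,b)_∞: sgn(-1938)=−, sgn(-627)=−, so -1.
(a,b)_3: α=1, u≡2; β=1, v≡1 (mod 3); (2|3)=-1, (1|3)=+1; sign (−1)^1·-1^1·+1^1 = +1.
(a,b)_19: α=-1, u≡18; β=-1, v≡6 (mod 19); (18|19)=-1, (6|19)=+1; sign (−1)^1·-1^-1·+1^-1 = +1.
(a,b)_5: α=-2, u≡3; β=-2, v≡3 (mod 5); (3|5)=-1, (3|5)=-1; sign (−1)^0·-1^-2·-1^-2 = +1.
(a,b)_7: α=0, u≡1; β=2, v≡5 (mod 7); (1|7)=+1, (5|7)=-1; sign (−1)^0·+1^2·-1^0 = +1.
(a,b)_2: α=11, β=14; u≡7, v≡5 (mod 8); ε(u)ε(v)=1·0, αω(v)=11·1, βω(u)=14·0; sum ≡ 1  ⇒  -1.
(a,b)_11: α=0, u≡5; β=-1, v≡1 (mod 11); (5|11)=+1, (1|11)=+1; sign (−1)^0·+1^-1·+1^0 = +1.
(a,b)_17: α=1, u≡14; β=0, v≡16 (mod 17); (14|17)=-1, (16|17)=+1; sign (−1)^0·-1^0·+1^1 = +1.
(a,b)_13: α=2, u≡1; β=0, v≡1 (mod 13); (1|13)=+1, (1|13)=+1; sign (−1)^0·+1^0·+1^2 = +1.
(-1938, -627 / ℚ) ramifies at {2, ∞}: a division algebra.

[2, inf]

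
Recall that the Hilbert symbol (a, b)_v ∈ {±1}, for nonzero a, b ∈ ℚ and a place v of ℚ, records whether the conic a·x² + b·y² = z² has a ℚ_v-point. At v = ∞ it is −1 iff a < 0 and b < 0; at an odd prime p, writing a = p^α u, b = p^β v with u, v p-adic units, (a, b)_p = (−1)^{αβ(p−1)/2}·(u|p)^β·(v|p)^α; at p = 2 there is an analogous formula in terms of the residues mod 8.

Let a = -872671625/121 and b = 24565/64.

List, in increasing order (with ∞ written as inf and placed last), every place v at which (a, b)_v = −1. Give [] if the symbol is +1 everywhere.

[17, 29]

(a, b) ≡ (-2465, 85) mod (ℚ^×)²; places V = {2, 5, 7, 11, 17, 29, ∞}.
(a,b)_17: α=3, u≡4; β=3, v≡3 (mod 17); (4|17)=+1, (3|17)=-1; sign (−1)^0·+1^3·-1^3 = -1.
(a,b)_11: α=-2, u≡10; β=0, v≡10 (mod 11); (10|11)=-1, (10|11)=-1; sign (−1)^0·-1^0·-1^-2 = +1.
(a,b)_2: α=0, β=-6; u≡7, v≡5 (mod 8); ε(u)ε(v)=1·0, αω(v)=0·1, βω(u)=-6·0; sum ≡ 0  ⇒  +1.
(a,b)_5: α=3, u≡2; β=1, v≡2 (mod 5); (2|5)=-1, (2|5)=-1; sign (−1)^0·-1^1·-1^3 = +1.
(a,b)_∞: sgn(-2465)=−, sgn(85)=+, so +1.
(a,b)_29: α=1, u≡3; β=0, v≡10 (mod 29); (3|29)=-1, (10|29)=-1; sign (−1)^0·-1^0·-1^1 = -1.
(a,b)_7: α=2, u≡3; β=0, v≡2 (mod 7); (3|7)=-1, (2|7)=+1; sign (−1)^0·-1^0·+1^2 = +1.
Ram(-2465, 85) = {17, 29}; no ℚ_17-point on the conic.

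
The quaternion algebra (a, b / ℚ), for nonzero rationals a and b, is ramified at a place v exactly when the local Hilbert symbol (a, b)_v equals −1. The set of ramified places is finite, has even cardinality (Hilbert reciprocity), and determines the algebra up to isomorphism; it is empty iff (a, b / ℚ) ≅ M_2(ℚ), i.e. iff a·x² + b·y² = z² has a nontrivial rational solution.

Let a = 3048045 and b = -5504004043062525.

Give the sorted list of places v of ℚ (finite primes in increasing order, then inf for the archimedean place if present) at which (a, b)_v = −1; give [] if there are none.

Mod squares: a ≡ 62205, b ≡ -29029. Check v ∈ {∞, 2, 3, 5, 7, 11, 13, 29}.
v=5: a=5^1·(≡4), b=5^2·(≡4) mod 5; (4|5)=+1, (4|5)=+1; (−1)^{1·2·2}·(+1)^2·(+1)^1 = +1.
v=29: a=29^1·(≡9), b=29^3·(≡19) mod 29; (9|29)=+1, (19|29)=-1; (−1)^{1·3·14}·(+1)^3·(-1)^1 = -1.
v=∞: 62205 > 0 and -29029 < 0  ⇒  (a,b)_∞ = +1.
v=11: a=11^1·(≡5), b=11^3·(≡5) mod 11; (5|11)=+1, (5|11)=+1; (−1)^{1·3·5}·(+1)^3·(+1)^1 = -1.
v=7: a=7^2·(≡3), b=7^3·(≡1) mod 7; (3|7)=-1, (1|7)=+1; (−1)^{2·3·3}·(-1)^3·(+1)^2 = -1.
v=13: a=13^1·(≡10), b=13^3·(≡4) mod 13; (10|13)=+1, (4|13)=+1; (−1)^{1·3·6}·(+1)^3·(+1)^1 = +1.
v=2: v_2(a)=0, v_2(b)=0; units ≡ 5, 3 (mod 8); ε·ε+αω+βω = 0·1+0·1+0·1 ≡ 0  ⇒  (a,b)_2 = +1.
v=3: a=3^1·(≡2), b=3^2·(≡2) mod 3; (2|3)=-1, (2|3)=-1; (−1)^{1·2·1}·(-1)^2·(-1)^1 = -1.
|Ram(62205, -29029)| = 4, even; anisotropic at {3, 7, 11, 29}.

[3, 7, 11, 29]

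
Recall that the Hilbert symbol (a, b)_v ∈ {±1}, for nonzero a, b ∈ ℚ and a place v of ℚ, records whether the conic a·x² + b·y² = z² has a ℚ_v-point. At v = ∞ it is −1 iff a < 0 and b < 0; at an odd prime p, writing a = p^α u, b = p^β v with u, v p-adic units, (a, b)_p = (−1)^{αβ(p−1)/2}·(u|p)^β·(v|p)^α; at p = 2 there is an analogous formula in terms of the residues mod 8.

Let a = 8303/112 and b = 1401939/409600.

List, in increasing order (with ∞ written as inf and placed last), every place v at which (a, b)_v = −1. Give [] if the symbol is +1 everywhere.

(a, b) ≡ (161, 11) mod (ℚ^×)²; places V = {2, 3, 5, 7, 11, 17, 19, 23, ∞}.
(a,b)_3: α=0, u≡2; β=2, v≡2 (mod 3); (2|3)=-1, (2|3)=-1; sign (−1)^0·-1^2·-1^0 = +1.
(a,b)_19: α=2, u≡17; β=0, v≡7 (mod 19); (17|19)=+1, (7|19)=+1; sign (−1)^0·+1^0·+1^2 = +1.
(a,b)_11: α=0, u≡10; β=1, v≡9 (mod 11); (10|11)=-1, (9|11)=+1; sign (−1)^0·-1^1·+1^0 = -1.
(a,b)_5: α=0, u≡4; β=-2, v≡1 (mod 5); (4|5)=+1, (1|5)=+1; sign (−1)^0·+1^-2·+1^0 = +1.
(a,b)_∞: sgn(161)=+, sgn(11)=+, so +1.
(a,b)_2: α=-4, β=-14; u≡1, v≡3 (mod 8); ε(u)ε(v)=0·1, αω(v)=-4·1, βω(u)=-14·0; sum ≡ 0  ⇒  +1.
(a,b)_23: α=1, u≡10; β=0, v≡7 (mod 23); (10|23)=-1, (7|23)=-1; sign (−1)^0·-1^0·-1^1 = -1.
(a,b)_7: α=-1, u≡4; β=2, v≡1 (mod 7); (4|7)=+1, (1|7)=+1; sign (−1)^0·+1^2·+1^-1 = +1.
(a,b)_17: α=0, u≡16; β=2, v≡3 (mod 17); (16|17)=+1, (3|17)=-1; sign (−1)^0·+1^2·-1^0 = +1.
(161, 11 / ℚ) ramifies at {11, 23}: a division algebra.

[11, 23]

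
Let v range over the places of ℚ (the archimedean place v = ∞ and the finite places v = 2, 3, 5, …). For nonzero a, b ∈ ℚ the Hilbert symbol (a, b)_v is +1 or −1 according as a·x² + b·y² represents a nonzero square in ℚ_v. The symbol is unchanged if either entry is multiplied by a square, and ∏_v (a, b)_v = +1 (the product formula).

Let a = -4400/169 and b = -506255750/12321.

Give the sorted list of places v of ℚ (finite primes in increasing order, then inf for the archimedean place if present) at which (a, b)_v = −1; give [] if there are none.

Mod squares: a ≡ -11, b ≡ -1430. Check v ∈ {∞, 2, 3, 5, 7, 11, 13, 17, 37}.
v=7: a=7^0·(≡3), b=7^2·(≡5) mod 7; (3|7)=-1, (5|7)=-1; (−1)^{0·2·3}·(-1)^2·(-1)^0 = +1.
v=∞: -11 < 0 and -1430 < 0  ⇒  (a,b)_∞ = -1.
v=3: a=3^0·(≡1), b=3^-2·(≡1) mod 3; (1|3)=+1, (1|3)=+1; (−1)^{0·-2·1}·(+1)^-2·(+1)^0 = +1.
v=17: a=17^0·(≡14), b=17^2·(≡9) mod 17; (14|17)=-1, (9|17)=+1; (−1)^{0·2·8}·(-1)^2·(+1)^0 = +1.
v=37: a=37^0·(≡16), b=37^-2·(≡13) mod 37; (16|37)=+1, (13|37)=-1; (−1)^{0·-2·18}·(+1)^-2·(-1)^0 = +1.
v=13: a=13^-2·(≡7), b=13^1·(≡5) mod 13; (7|13)=-1, (5|13)=-1; (−1)^{-2·1·6}·(-1)^1·(-1)^-2 = -1.
v=5: a=5^2·(≡1), b=5^3·(≡4) mod 5; (1|5)=+1, (4|5)=+1; (−1)^{2·3·2}·(+1)^3·(+1)^2 = +1.
v=11: a=11^1·(≡10), b=11^1·(≡2) mod 11; (10|11)=-1, (2|11)=-1; (−1)^{1·1·5}·(-1)^1·(-1)^1 = -1.
v=2: v_2(a)=4, v_2(b)=1; units ≡ 5, 5 (mod 8); ε·ε+αω+βω = 0·0+4·1+1·1 ≡ 1  ⇒  (a,b)_2 = -1.
|Ram(-11, -1430)| = 4, even; anisotropic at {2, 11, 13, ∞}.

[2, 11, 13, inf]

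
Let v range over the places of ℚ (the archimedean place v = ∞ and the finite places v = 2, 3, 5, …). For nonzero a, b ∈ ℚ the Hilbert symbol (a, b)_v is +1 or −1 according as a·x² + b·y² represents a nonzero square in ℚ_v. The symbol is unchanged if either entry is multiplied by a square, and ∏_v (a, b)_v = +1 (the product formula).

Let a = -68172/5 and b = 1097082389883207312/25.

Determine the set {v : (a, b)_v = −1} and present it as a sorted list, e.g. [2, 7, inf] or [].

(a, b) ≡ (-85215, 897) mod (ℚ^×)²; places V = {2, 3, 5, 13, 19, 23, ∞}.
(a,b)_2: α=2, β=4; u≡1, v≡1 (mod 8); ε(u)ε(v)=0·0, αω(v)=2·0, βω(u)=4·0; sum ≡ 0  ⇒  +1.
(a,b)_3: α=1, u≡2; β=9, v≡2 (mod 3); (2|3)=-1, (2|3)=-1; sign (−1)^1·-1^9·-1^1 = -1.
(a,b)_5: α=-1, u≡3; β=-2, v≡2 (mod 5); (3|5)=-1, (2|5)=-1; sign (−1)^0·-1^-2·-1^-1 = -1.
(a,b)_23: α=1, u≡19; β=3, v≡9 (mod 23); (19|23)=-1, (9|23)=+1; sign (−1)^1·-1^3·+1^1 = +1.
(a,b)_∞: sgn(-85215)=−, sgn(897)=+, so +1.
(a,b)_19: α=1, u≡12; β=4, v≡4 (mod 19); (12|19)=-1, (4|19)=+1; sign (−1)^0·-1^4·+1^1 = +1.
(a,b)_13: α=1, u≡12; β=3, v≡1 (mod 13); (12|13)=+1, (1|13)=+1; sign (−1)^0·+1^3·+1^1 = +1.
|Ram(-85215, 897)| = 2, even; anisotropic at {3, 5}.

[3, 5]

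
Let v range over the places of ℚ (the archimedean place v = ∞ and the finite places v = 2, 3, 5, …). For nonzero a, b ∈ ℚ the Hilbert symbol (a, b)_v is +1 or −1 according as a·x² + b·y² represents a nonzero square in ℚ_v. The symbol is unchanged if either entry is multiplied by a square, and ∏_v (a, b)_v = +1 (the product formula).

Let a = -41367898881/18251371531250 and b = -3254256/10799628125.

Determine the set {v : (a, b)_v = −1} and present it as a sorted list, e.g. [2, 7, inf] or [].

(a, b) ≡ (-2, -155) mod (ℚ^×)²; places V = {2, 3, 5, 11, 13, 31, ∞}.
(a,b)_2: α=-1, β=4; u≡7, v≡5 (mod 8); ε(u)ε(v)=1·0, αω(v)=-1·1, βω(u)=4·0; sum ≡ 1  ⇒  -1.
(a,b)_5: α=-6, u≡3; β=-5, v≡4 (mod 5); (3|5)=-1, (4|5)=+1; sign (−1)^0·-1^-5·+1^-6 = -1.
(a,b)_13: α=-6, u≡11; β=-4, v≡3 (mod 13); (11|13)=-1, (3|13)=+1; sign (−1)^0·-1^-4·+1^-6 = +1.
(a,b)_3: α=16, u≡1; β=8, v≡1 (mod 3); (1|3)=+1, (1|3)=+1; sign (−1)^0·+1^8·+1^16 = +1.
(a,b)_31: α=2, u≡30; β=1, v≡12 (mod 31); (30|31)=-1, (12|31)=-1; sign (−1)^0·-1^1·-1^2 = -1.
(a,b)_∞: sgn(-2)=−, sgn(-155)=−, so -1.
(a,b)_11: α=-2, u≡5; β=-2, v≡10 (mod 11); (5|11)=+1, (10|11)=-1; sign (−1)^0·+1^-2·-1^-2 = +1.
|Ram(-2, -155)| = 4, even; anisotropic at {2, 5, 31, ∞}.

[2, 5, 31, inf]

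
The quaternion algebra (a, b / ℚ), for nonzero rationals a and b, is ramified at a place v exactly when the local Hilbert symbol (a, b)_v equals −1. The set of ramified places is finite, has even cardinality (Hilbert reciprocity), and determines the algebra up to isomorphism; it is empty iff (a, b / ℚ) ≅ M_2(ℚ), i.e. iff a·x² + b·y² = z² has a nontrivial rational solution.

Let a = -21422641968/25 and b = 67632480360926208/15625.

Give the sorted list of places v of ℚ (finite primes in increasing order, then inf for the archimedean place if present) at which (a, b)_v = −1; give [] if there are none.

Mod squares: a ≡ -148768347, b ≡ 244283. Check v ∈ {∞, 2, 3, 5, 7, 13, 19, 23, 29, 43}.
v=13: a=13^1·(≡1), b=13^1·(≡7) mod 13; (1|13)=+1, (7|13)=-1; (−1)^{1·1·6}·(+1)^1·(-1)^1 = -1.
v=43: a=43^1·(≡22), b=43^1·(≡30) mod 43; (22|43)=-1, (30|43)=-1; (−1)^{1·1·21}·(-1)^1·(-1)^1 = -1.
v=5: a=5^-2·(≡2), b=5^-6·(≡3) mod 5; (2|5)=-1, (3|5)=-1; (−1)^{-2·-6·2}·(-1)^-6·(-1)^-2 = +1.
v=19: a=19^1·(≡11), b=19^1·(≡12) mod 19; (11|19)=+1, (12|19)=-1; (−1)^{1·1·9}·(+1)^1·(-1)^1 = +1.
v=∞: -148768347 < 0 and 244283 > 0  ⇒  (a,b)_∞ = +1.
v=29: a=29^1·(≡3), b=29^2·(≡4) mod 29; (3|29)=-1, (4|29)=+1; (−1)^{1·2·14}·(-1)^2·(+1)^1 = +1.
v=23: a=23^1·(≡4), b=23^1·(≡16) mod 23; (4|23)=+1, (16|23)=+1; (−1)^{1·1·11}·(+1)^1·(+1)^1 = -1.
v=3: a=3^3·(≡2), b=3^8·(≡2) mod 3; (2|3)=-1, (2|3)=-1; (−1)^{3·8·1}·(-1)^8·(-1)^3 = -1.
v=7: a=7^1·(≡2), b=7^2·(≡2) mod 7; (2|7)=+1, (2|7)=+1; (−1)^{1·2·3}·(+1)^2·(+1)^1 = +1.
v=2: v_2(a)=4, v_2(b)=10; units ≡ 5, 3 (mod 8); ε·ε+αω+βω = 0·1+4·1+10·1 ≡ 0  ⇒  (a,b)_2 = +1.
(-148768347, 244283 / ℚ) ramifies at {3, 13, 23, 43}: a division algebra.

[3, 13, 23, 43]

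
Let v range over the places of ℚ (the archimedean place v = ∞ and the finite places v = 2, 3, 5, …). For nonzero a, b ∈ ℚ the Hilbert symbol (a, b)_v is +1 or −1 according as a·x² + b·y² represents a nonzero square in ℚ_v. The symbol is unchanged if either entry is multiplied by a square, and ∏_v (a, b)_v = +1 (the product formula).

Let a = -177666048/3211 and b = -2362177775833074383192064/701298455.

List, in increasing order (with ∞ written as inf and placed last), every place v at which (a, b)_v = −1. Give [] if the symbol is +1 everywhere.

[5, 7, 19, inf]

Mod squares: a ≡ -4522, b ≡ -1330. Check v ∈ {∞, 2, 3, 5, 7, 11, 13, 17, 19}.
v=5: a=5^0·(≡2), b=5^-1·(≡1) mod 5; (2|5)=-1, (1|5)=+1; (−1)^{0·-1·2}·(-1)^-1·(+1)^0 = -1.
v=∞: -4522 < 0 and -1330 < 0  ⇒  (a,b)_∞ = -1.
v=19: a=19^-1·(≡6), b=19^-3·(≡7) mod 19; (6|19)=+1, (7|19)=+1; (−1)^{-1·-3·9}·(+1)^-3·(+1)^-1 = -1.
v=17: a=17^1·(≡12), b=17^6·(≡15) mod 17; (12|17)=-1, (15|17)=+1; (−1)^{1·6·8}·(-1)^6·(+1)^1 = +1.
v=11: a=11^0·(≡10), b=11^-2·(≡1) mod 11; (10|11)=-1, (1|11)=+1; (−1)^{0·-2·5}·(-1)^-2·(+1)^0 = +1.
v=13: a=13^-2·(≡2), b=13^-2·(≡12) mod 13; (2|13)=-1, (12|13)=+1; (−1)^{-2·-2·6}·(-1)^-2·(+1)^-2 = +1.
v=2: v_2(a)=11, v_2(b)=29; units ≡ 3, 7 (mod 8); ε·ε+αω+βω = 1·1+11·0+29·1 ≡ 0  ⇒  (a,b)_2 = +1.
v=7: a=7^1·(≡6), b=7^3·(≡6) mod 7; (6|7)=-1, (6|7)=-1; (−1)^{1·3·3}·(-1)^3·(-1)^1 = -1.
v=3: a=3^6·(≡2), b=3^12·(≡2) mod 3; (2|3)=-1, (2|3)=-1; (−1)^{6·12·1}·(-1)^12·(-1)^6 = +1.
(-4522, -1330 / ℚ) ramifies at {5, 7, 19, ∞}: a division algebra.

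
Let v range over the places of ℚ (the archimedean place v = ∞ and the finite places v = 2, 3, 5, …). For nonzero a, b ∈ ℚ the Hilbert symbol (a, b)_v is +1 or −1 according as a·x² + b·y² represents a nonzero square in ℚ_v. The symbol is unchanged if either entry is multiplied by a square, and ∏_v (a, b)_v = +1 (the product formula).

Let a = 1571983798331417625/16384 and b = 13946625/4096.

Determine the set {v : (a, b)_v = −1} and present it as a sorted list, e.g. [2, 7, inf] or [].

Mod squares: a ≡ 345, b ≡ 1265. Check v ∈ {∞, 2, 3, 5, 7, 11, 23}.
v=∞: 345 > 0 and 1265 > 0  ⇒  (a,b)_∞ = +1.
v=11: a=11^6·(≡9), b=11^1·(≡1) mod 11; (9|11)=+1, (1|11)=+1; (−1)^{6·1·5}·(+1)^1·(+1)^6 = +1.
v=23: a=23^3·(≡11), b=23^1·(≡13) mod 23; (11|23)=-1, (13|23)=+1; (−1)^{3·1·11}·(-1)^1·(+1)^3 = +1.
v=3: a=3^5·(≡1), b=3^2·(≡2) mod 3; (1|3)=+1, (2|3)=-1; (−1)^{5·2·1}·(+1)^2·(-1)^5 = -1.
v=5: a=5^3·(≡4), b=5^3·(≡3) mod 5; (4|5)=+1, (3|5)=-1; (−1)^{3·3·2}·(+1)^3·(-1)^3 = -1.
v=7: a=7^4·(≡4), b=7^2·(≡5) mod 7; (4|7)=+1, (5|7)=-1; (−1)^{4·2·3}·(+1)^2·(-1)^4 = +1.
v=2: v_2(a)=-14, v_2(b)=-12; units ≡ 1, 1 (mod 8); ε·ε+αω+βω = 0·0+-14·0+-12·0 ≡ 0  ⇒  (a,b)_2 = +1.
|Ram(345, 1265)| = 2, even; anisotropic at {3, 5}.

[3, 5]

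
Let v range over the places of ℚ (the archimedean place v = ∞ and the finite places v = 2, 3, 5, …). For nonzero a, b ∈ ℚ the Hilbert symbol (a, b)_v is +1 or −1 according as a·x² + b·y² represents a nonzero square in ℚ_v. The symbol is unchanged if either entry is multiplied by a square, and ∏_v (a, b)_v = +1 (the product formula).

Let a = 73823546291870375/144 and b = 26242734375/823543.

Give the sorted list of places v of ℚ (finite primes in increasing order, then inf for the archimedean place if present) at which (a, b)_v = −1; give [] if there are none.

Mod squares: a ≡ 20735, b ≡ 145145. Check v ∈ {∞, 2, 3, 5, 7, 11, 13, 29}.
v=7: a=7^2·(≡2), b=7^-7·(≡4) mod 7; (2|7)=+1, (4|7)=+1; (−1)^{2·-7·3}·(+1)^-7·(+1)^2 = +1.
v=11: a=11^3·(≡4), b=11^1·(≡6) mod 11; (4|11)=+1, (6|11)=-1; (−1)^{3·1·5}·(+1)^1·(-1)^3 = +1.
v=5: a=5^3·(≡2), b=5^7·(≡4) mod 5; (2|5)=-1, (4|5)=+1; (−1)^{3·7·2}·(-1)^7·(+1)^3 = -1.
v=13: a=13^5·(≡10), b=13^1·(≡2) mod 13; (10|13)=+1, (2|13)=-1; (−1)^{5·1·6}·(+1)^1·(-1)^5 = -1.
v=2: v_2(a)=-4, v_2(b)=0; units ≡ 7, 1 (mod 8); ε·ε+αω+βω = 1·0+-4·0+0·0 ≡ 0  ⇒  (a,b)_2 = +1.
v=29: a=29^3·(≡21), b=29^1·(≡17) mod 29; (21|29)=-1, (17|29)=-1; (−1)^{3·1·14}·(-1)^1·(-1)^3 = +1.
v=∞: 20735 > 0 and 145145 > 0  ⇒  (a,b)_∞ = +1.
v=3: a=3^-2·(≡2), b=3^4·(≡2) mod 3; (2|3)=-1, (2|3)=-1; (−1)^{-2·4·1}·(-1)^4·(-1)^-2 = +1.
Ram(20735, 145145) = {5, 13}; no ℚ_5-point on the conic.

[5, 13]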